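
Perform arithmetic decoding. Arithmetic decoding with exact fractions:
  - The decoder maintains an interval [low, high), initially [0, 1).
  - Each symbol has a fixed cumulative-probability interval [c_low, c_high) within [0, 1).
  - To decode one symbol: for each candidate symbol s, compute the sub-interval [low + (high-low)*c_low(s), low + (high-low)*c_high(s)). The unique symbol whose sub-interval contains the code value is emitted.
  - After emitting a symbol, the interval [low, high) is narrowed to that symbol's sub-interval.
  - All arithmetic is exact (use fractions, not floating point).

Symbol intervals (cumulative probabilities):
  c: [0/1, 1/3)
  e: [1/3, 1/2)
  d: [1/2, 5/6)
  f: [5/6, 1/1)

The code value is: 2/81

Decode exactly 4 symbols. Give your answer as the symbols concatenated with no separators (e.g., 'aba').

Step 1: interval [0/1, 1/1), width = 1/1 - 0/1 = 1/1
  'c': [0/1 + 1/1*0/1, 0/1 + 1/1*1/3) = [0/1, 1/3) <- contains code 2/81
  'e': [0/1 + 1/1*1/3, 0/1 + 1/1*1/2) = [1/3, 1/2)
  'd': [0/1 + 1/1*1/2, 0/1 + 1/1*5/6) = [1/2, 5/6)
  'f': [0/1 + 1/1*5/6, 0/1 + 1/1*1/1) = [5/6, 1/1)
  emit 'c', narrow to [0/1, 1/3)
Step 2: interval [0/1, 1/3), width = 1/3 - 0/1 = 1/3
  'c': [0/1 + 1/3*0/1, 0/1 + 1/3*1/3) = [0/1, 1/9) <- contains code 2/81
  'e': [0/1 + 1/3*1/3, 0/1 + 1/3*1/2) = [1/9, 1/6)
  'd': [0/1 + 1/3*1/2, 0/1 + 1/3*5/6) = [1/6, 5/18)
  'f': [0/1 + 1/3*5/6, 0/1 + 1/3*1/1) = [5/18, 1/3)
  emit 'c', narrow to [0/1, 1/9)
Step 3: interval [0/1, 1/9), width = 1/9 - 0/1 = 1/9
  'c': [0/1 + 1/9*0/1, 0/1 + 1/9*1/3) = [0/1, 1/27) <- contains code 2/81
  'e': [0/1 + 1/9*1/3, 0/1 + 1/9*1/2) = [1/27, 1/18)
  'd': [0/1 + 1/9*1/2, 0/1 + 1/9*5/6) = [1/18, 5/54)
  'f': [0/1 + 1/9*5/6, 0/1 + 1/9*1/1) = [5/54, 1/9)
  emit 'c', narrow to [0/1, 1/27)
Step 4: interval [0/1, 1/27), width = 1/27 - 0/1 = 1/27
  'c': [0/1 + 1/27*0/1, 0/1 + 1/27*1/3) = [0/1, 1/81)
  'e': [0/1 + 1/27*1/3, 0/1 + 1/27*1/2) = [1/81, 1/54)
  'd': [0/1 + 1/27*1/2, 0/1 + 1/27*5/6) = [1/54, 5/162) <- contains code 2/81
  'f': [0/1 + 1/27*5/6, 0/1 + 1/27*1/1) = [5/162, 1/27)
  emit 'd', narrow to [1/54, 5/162)

Answer: cccd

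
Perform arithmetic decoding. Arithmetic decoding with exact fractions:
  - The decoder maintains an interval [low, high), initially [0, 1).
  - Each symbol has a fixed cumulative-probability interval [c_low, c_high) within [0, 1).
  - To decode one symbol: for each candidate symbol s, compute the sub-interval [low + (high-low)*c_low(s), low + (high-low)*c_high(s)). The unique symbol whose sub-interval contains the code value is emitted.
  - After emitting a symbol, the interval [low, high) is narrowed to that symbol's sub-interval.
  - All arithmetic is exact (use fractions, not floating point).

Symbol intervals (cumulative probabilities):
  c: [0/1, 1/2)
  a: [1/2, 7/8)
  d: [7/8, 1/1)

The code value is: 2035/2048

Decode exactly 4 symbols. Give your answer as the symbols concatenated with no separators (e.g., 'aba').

Answer: ddac

Derivation:
Step 1: interval [0/1, 1/1), width = 1/1 - 0/1 = 1/1
  'c': [0/1 + 1/1*0/1, 0/1 + 1/1*1/2) = [0/1, 1/2)
  'a': [0/1 + 1/1*1/2, 0/1 + 1/1*7/8) = [1/2, 7/8)
  'd': [0/1 + 1/1*7/8, 0/1 + 1/1*1/1) = [7/8, 1/1) <- contains code 2035/2048
  emit 'd', narrow to [7/8, 1/1)
Step 2: interval [7/8, 1/1), width = 1/1 - 7/8 = 1/8
  'c': [7/8 + 1/8*0/1, 7/8 + 1/8*1/2) = [7/8, 15/16)
  'a': [7/8 + 1/8*1/2, 7/8 + 1/8*7/8) = [15/16, 63/64)
  'd': [7/8 + 1/8*7/8, 7/8 + 1/8*1/1) = [63/64, 1/1) <- contains code 2035/2048
  emit 'd', narrow to [63/64, 1/1)
Step 3: interval [63/64, 1/1), width = 1/1 - 63/64 = 1/64
  'c': [63/64 + 1/64*0/1, 63/64 + 1/64*1/2) = [63/64, 127/128)
  'a': [63/64 + 1/64*1/2, 63/64 + 1/64*7/8) = [127/128, 511/512) <- contains code 2035/2048
  'd': [63/64 + 1/64*7/8, 63/64 + 1/64*1/1) = [511/512, 1/1)
  emit 'a', narrow to [127/128, 511/512)
Step 4: interval [127/128, 511/512), width = 511/512 - 127/128 = 3/512
  'c': [127/128 + 3/512*0/1, 127/128 + 3/512*1/2) = [127/128, 1019/1024) <- contains code 2035/2048
  'a': [127/128 + 3/512*1/2, 127/128 + 3/512*7/8) = [1019/1024, 4085/4096)
  'd': [127/128 + 3/512*7/8, 127/128 + 3/512*1/1) = [4085/4096, 511/512)
  emit 'c', narrow to [127/128, 1019/1024)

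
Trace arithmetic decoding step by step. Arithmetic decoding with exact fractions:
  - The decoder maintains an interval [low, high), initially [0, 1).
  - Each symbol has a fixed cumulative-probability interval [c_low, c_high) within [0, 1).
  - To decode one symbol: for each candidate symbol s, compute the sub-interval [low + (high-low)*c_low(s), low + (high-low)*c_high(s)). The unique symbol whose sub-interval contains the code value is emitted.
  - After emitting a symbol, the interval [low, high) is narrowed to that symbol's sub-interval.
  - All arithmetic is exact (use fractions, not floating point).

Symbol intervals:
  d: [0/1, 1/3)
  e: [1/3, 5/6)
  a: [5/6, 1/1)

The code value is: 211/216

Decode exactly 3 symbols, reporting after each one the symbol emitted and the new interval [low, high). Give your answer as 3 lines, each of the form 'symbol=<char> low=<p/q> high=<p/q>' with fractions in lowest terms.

Step 1: interval [0/1, 1/1), width = 1/1 - 0/1 = 1/1
  'd': [0/1 + 1/1*0/1, 0/1 + 1/1*1/3) = [0/1, 1/3)
  'e': [0/1 + 1/1*1/3, 0/1 + 1/1*5/6) = [1/3, 5/6)
  'a': [0/1 + 1/1*5/6, 0/1 + 1/1*1/1) = [5/6, 1/1) <- contains code 211/216
  emit 'a', narrow to [5/6, 1/1)
Step 2: interval [5/6, 1/1), width = 1/1 - 5/6 = 1/6
  'd': [5/6 + 1/6*0/1, 5/6 + 1/6*1/3) = [5/6, 8/9)
  'e': [5/6 + 1/6*1/3, 5/6 + 1/6*5/6) = [8/9, 35/36)
  'a': [5/6 + 1/6*5/6, 5/6 + 1/6*1/1) = [35/36, 1/1) <- contains code 211/216
  emit 'a', narrow to [35/36, 1/1)
Step 3: interval [35/36, 1/1), width = 1/1 - 35/36 = 1/36
  'd': [35/36 + 1/36*0/1, 35/36 + 1/36*1/3) = [35/36, 53/54) <- contains code 211/216
  'e': [35/36 + 1/36*1/3, 35/36 + 1/36*5/6) = [53/54, 215/216)
  'a': [35/36 + 1/36*5/6, 35/36 + 1/36*1/1) = [215/216, 1/1)
  emit 'd', narrow to [35/36, 53/54)

Answer: symbol=a low=5/6 high=1/1
symbol=a low=35/36 high=1/1
symbol=d low=35/36 high=53/54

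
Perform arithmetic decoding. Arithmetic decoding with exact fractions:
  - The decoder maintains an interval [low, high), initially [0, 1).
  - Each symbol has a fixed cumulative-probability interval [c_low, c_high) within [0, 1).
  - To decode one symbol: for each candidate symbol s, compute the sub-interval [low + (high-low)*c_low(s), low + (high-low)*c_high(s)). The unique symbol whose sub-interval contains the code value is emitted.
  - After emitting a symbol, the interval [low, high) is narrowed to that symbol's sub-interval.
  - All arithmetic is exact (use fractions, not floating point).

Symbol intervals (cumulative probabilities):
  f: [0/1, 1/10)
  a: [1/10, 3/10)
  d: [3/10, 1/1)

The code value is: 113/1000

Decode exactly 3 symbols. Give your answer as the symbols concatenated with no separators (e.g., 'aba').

Step 1: interval [0/1, 1/1), width = 1/1 - 0/1 = 1/1
  'f': [0/1 + 1/1*0/1, 0/1 + 1/1*1/10) = [0/1, 1/10)
  'a': [0/1 + 1/1*1/10, 0/1 + 1/1*3/10) = [1/10, 3/10) <- contains code 113/1000
  'd': [0/1 + 1/1*3/10, 0/1 + 1/1*1/1) = [3/10, 1/1)
  emit 'a', narrow to [1/10, 3/10)
Step 2: interval [1/10, 3/10), width = 3/10 - 1/10 = 1/5
  'f': [1/10 + 1/5*0/1, 1/10 + 1/5*1/10) = [1/10, 3/25) <- contains code 113/1000
  'a': [1/10 + 1/5*1/10, 1/10 + 1/5*3/10) = [3/25, 4/25)
  'd': [1/10 + 1/5*3/10, 1/10 + 1/5*1/1) = [4/25, 3/10)
  emit 'f', narrow to [1/10, 3/25)
Step 3: interval [1/10, 3/25), width = 3/25 - 1/10 = 1/50
  'f': [1/10 + 1/50*0/1, 1/10 + 1/50*1/10) = [1/10, 51/500)
  'a': [1/10 + 1/50*1/10, 1/10 + 1/50*3/10) = [51/500, 53/500)
  'd': [1/10 + 1/50*3/10, 1/10 + 1/50*1/1) = [53/500, 3/25) <- contains code 113/1000
  emit 'd', narrow to [53/500, 3/25)

Answer: afd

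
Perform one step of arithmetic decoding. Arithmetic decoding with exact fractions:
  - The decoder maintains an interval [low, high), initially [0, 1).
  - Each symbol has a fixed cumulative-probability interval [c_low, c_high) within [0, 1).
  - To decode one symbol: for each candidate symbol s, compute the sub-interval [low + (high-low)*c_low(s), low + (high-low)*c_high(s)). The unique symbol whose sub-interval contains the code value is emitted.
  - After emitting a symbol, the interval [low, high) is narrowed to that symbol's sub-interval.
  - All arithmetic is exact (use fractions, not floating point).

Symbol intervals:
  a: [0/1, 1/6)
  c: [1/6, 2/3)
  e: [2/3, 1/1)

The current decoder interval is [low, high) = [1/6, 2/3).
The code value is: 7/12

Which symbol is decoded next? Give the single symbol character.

Answer: e

Derivation:
Interval width = high − low = 2/3 − 1/6 = 1/2
Scaled code = (code − low) / width = (7/12 − 1/6) / 1/2 = 5/6
  a: [0/1, 1/6) 
  c: [1/6, 2/3) 
  e: [2/3, 1/1) ← scaled code falls here ✓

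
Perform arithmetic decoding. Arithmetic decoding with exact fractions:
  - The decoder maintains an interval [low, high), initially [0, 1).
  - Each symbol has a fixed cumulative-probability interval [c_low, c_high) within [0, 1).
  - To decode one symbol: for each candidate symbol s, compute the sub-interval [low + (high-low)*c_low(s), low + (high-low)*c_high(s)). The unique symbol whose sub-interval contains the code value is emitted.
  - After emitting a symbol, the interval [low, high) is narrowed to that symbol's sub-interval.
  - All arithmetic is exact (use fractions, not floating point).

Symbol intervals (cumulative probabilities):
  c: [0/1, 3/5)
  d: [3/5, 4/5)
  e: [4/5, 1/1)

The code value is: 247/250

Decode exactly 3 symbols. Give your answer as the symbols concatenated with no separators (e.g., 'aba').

Answer: eed

Derivation:
Step 1: interval [0/1, 1/1), width = 1/1 - 0/1 = 1/1
  'c': [0/1 + 1/1*0/1, 0/1 + 1/1*3/5) = [0/1, 3/5)
  'd': [0/1 + 1/1*3/5, 0/1 + 1/1*4/5) = [3/5, 4/5)
  'e': [0/1 + 1/1*4/5, 0/1 + 1/1*1/1) = [4/5, 1/1) <- contains code 247/250
  emit 'e', narrow to [4/5, 1/1)
Step 2: interval [4/5, 1/1), width = 1/1 - 4/5 = 1/5
  'c': [4/5 + 1/5*0/1, 4/5 + 1/5*3/5) = [4/5, 23/25)
  'd': [4/5 + 1/5*3/5, 4/5 + 1/5*4/5) = [23/25, 24/25)
  'e': [4/5 + 1/5*4/5, 4/5 + 1/5*1/1) = [24/25, 1/1) <- contains code 247/250
  emit 'e', narrow to [24/25, 1/1)
Step 3: interval [24/25, 1/1), width = 1/1 - 24/25 = 1/25
  'c': [24/25 + 1/25*0/1, 24/25 + 1/25*3/5) = [24/25, 123/125)
  'd': [24/25 + 1/25*3/5, 24/25 + 1/25*4/5) = [123/125, 124/125) <- contains code 247/250
  'e': [24/25 + 1/25*4/5, 24/25 + 1/25*1/1) = [124/125, 1/1)
  emit 'd', narrow to [123/125, 124/125)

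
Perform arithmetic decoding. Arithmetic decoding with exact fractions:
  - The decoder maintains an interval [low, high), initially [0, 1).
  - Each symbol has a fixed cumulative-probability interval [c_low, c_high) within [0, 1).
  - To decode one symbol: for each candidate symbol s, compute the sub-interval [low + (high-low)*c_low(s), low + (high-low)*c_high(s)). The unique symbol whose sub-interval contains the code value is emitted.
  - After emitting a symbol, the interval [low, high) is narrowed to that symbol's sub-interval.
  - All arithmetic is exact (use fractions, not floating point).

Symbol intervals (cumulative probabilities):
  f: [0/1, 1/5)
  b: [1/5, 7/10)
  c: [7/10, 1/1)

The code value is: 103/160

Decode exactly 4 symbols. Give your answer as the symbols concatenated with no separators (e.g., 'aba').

Answer: bcbc

Derivation:
Step 1: interval [0/1, 1/1), width = 1/1 - 0/1 = 1/1
  'f': [0/1 + 1/1*0/1, 0/1 + 1/1*1/5) = [0/1, 1/5)
  'b': [0/1 + 1/1*1/5, 0/1 + 1/1*7/10) = [1/5, 7/10) <- contains code 103/160
  'c': [0/1 + 1/1*7/10, 0/1 + 1/1*1/1) = [7/10, 1/1)
  emit 'b', narrow to [1/5, 7/10)
Step 2: interval [1/5, 7/10), width = 7/10 - 1/5 = 1/2
  'f': [1/5 + 1/2*0/1, 1/5 + 1/2*1/5) = [1/5, 3/10)
  'b': [1/5 + 1/2*1/5, 1/5 + 1/2*7/10) = [3/10, 11/20)
  'c': [1/5 + 1/2*7/10, 1/5 + 1/2*1/1) = [11/20, 7/10) <- contains code 103/160
  emit 'c', narrow to [11/20, 7/10)
Step 3: interval [11/20, 7/10), width = 7/10 - 11/20 = 3/20
  'f': [11/20 + 3/20*0/1, 11/20 + 3/20*1/5) = [11/20, 29/50)
  'b': [11/20 + 3/20*1/5, 11/20 + 3/20*7/10) = [29/50, 131/200) <- contains code 103/160
  'c': [11/20 + 3/20*7/10, 11/20 + 3/20*1/1) = [131/200, 7/10)
  emit 'b', narrow to [29/50, 131/200)
Step 4: interval [29/50, 131/200), width = 131/200 - 29/50 = 3/40
  'f': [29/50 + 3/40*0/1, 29/50 + 3/40*1/5) = [29/50, 119/200)
  'b': [29/50 + 3/40*1/5, 29/50 + 3/40*7/10) = [119/200, 253/400)
  'c': [29/50 + 3/40*7/10, 29/50 + 3/40*1/1) = [253/400, 131/200) <- contains code 103/160
  emit 'c', narrow to [253/400, 131/200)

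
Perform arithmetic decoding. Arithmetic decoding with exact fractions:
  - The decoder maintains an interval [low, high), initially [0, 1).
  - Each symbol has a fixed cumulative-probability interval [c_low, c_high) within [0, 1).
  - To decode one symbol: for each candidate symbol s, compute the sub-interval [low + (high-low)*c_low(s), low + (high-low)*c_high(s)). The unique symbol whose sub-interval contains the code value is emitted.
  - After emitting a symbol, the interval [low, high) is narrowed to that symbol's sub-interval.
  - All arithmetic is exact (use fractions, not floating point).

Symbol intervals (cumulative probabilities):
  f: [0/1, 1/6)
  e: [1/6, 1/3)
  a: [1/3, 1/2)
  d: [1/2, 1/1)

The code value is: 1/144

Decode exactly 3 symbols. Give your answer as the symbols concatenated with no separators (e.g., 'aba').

Answer: ffe

Derivation:
Step 1: interval [0/1, 1/1), width = 1/1 - 0/1 = 1/1
  'f': [0/1 + 1/1*0/1, 0/1 + 1/1*1/6) = [0/1, 1/6) <- contains code 1/144
  'e': [0/1 + 1/1*1/6, 0/1 + 1/1*1/3) = [1/6, 1/3)
  'a': [0/1 + 1/1*1/3, 0/1 + 1/1*1/2) = [1/3, 1/2)
  'd': [0/1 + 1/1*1/2, 0/1 + 1/1*1/1) = [1/2, 1/1)
  emit 'f', narrow to [0/1, 1/6)
Step 2: interval [0/1, 1/6), width = 1/6 - 0/1 = 1/6
  'f': [0/1 + 1/6*0/1, 0/1 + 1/6*1/6) = [0/1, 1/36) <- contains code 1/144
  'e': [0/1 + 1/6*1/6, 0/1 + 1/6*1/3) = [1/36, 1/18)
  'a': [0/1 + 1/6*1/3, 0/1 + 1/6*1/2) = [1/18, 1/12)
  'd': [0/1 + 1/6*1/2, 0/1 + 1/6*1/1) = [1/12, 1/6)
  emit 'f', narrow to [0/1, 1/36)
Step 3: interval [0/1, 1/36), width = 1/36 - 0/1 = 1/36
  'f': [0/1 + 1/36*0/1, 0/1 + 1/36*1/6) = [0/1, 1/216)
  'e': [0/1 + 1/36*1/6, 0/1 + 1/36*1/3) = [1/216, 1/108) <- contains code 1/144
  'a': [0/1 + 1/36*1/3, 0/1 + 1/36*1/2) = [1/108, 1/72)
  'd': [0/1 + 1/36*1/2, 0/1 + 1/36*1/1) = [1/72, 1/36)
  emit 'e', narrow to [1/216, 1/108)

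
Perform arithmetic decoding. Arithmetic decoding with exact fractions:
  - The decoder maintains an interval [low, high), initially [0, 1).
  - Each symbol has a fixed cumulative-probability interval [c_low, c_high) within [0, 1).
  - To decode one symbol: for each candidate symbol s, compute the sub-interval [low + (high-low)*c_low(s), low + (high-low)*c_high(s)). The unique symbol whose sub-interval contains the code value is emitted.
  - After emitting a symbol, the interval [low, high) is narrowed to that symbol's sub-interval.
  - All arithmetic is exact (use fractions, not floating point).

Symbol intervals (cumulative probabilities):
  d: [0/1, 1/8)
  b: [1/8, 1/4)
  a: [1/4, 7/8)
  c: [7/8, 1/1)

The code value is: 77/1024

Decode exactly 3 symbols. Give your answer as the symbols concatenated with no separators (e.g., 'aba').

Step 1: interval [0/1, 1/1), width = 1/1 - 0/1 = 1/1
  'd': [0/1 + 1/1*0/1, 0/1 + 1/1*1/8) = [0/1, 1/8) <- contains code 77/1024
  'b': [0/1 + 1/1*1/8, 0/1 + 1/1*1/4) = [1/8, 1/4)
  'a': [0/1 + 1/1*1/4, 0/1 + 1/1*7/8) = [1/4, 7/8)
  'c': [0/1 + 1/1*7/8, 0/1 + 1/1*1/1) = [7/8, 1/1)
  emit 'd', narrow to [0/1, 1/8)
Step 2: interval [0/1, 1/8), width = 1/8 - 0/1 = 1/8
  'd': [0/1 + 1/8*0/1, 0/1 + 1/8*1/8) = [0/1, 1/64)
  'b': [0/1 + 1/8*1/8, 0/1 + 1/8*1/4) = [1/64, 1/32)
  'a': [0/1 + 1/8*1/4, 0/1 + 1/8*7/8) = [1/32, 7/64) <- contains code 77/1024
  'c': [0/1 + 1/8*7/8, 0/1 + 1/8*1/1) = [7/64, 1/8)
  emit 'a', narrow to [1/32, 7/64)
Step 3: interval [1/32, 7/64), width = 7/64 - 1/32 = 5/64
  'd': [1/32 + 5/64*0/1, 1/32 + 5/64*1/8) = [1/32, 21/512)
  'b': [1/32 + 5/64*1/8, 1/32 + 5/64*1/4) = [21/512, 13/256)
  'a': [1/32 + 5/64*1/4, 1/32 + 5/64*7/8) = [13/256, 51/512) <- contains code 77/1024
  'c': [1/32 + 5/64*7/8, 1/32 + 5/64*1/1) = [51/512, 7/64)
  emit 'a', narrow to [13/256, 51/512)

Answer: daa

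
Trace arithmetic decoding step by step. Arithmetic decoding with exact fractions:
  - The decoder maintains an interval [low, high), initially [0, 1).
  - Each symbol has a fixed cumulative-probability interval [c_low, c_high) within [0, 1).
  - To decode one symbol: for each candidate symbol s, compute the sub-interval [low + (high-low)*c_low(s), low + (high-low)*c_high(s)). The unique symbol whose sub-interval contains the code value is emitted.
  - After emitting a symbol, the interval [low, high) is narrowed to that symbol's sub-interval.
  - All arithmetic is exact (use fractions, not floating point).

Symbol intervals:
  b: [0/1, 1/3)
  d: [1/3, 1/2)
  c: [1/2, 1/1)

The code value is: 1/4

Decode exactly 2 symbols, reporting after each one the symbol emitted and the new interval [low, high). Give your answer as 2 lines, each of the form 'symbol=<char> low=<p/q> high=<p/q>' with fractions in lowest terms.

Answer: symbol=b low=0/1 high=1/3
symbol=c low=1/6 high=1/3

Derivation:
Step 1: interval [0/1, 1/1), width = 1/1 - 0/1 = 1/1
  'b': [0/1 + 1/1*0/1, 0/1 + 1/1*1/3) = [0/1, 1/3) <- contains code 1/4
  'd': [0/1 + 1/1*1/3, 0/1 + 1/1*1/2) = [1/3, 1/2)
  'c': [0/1 + 1/1*1/2, 0/1 + 1/1*1/1) = [1/2, 1/1)
  emit 'b', narrow to [0/1, 1/3)
Step 2: interval [0/1, 1/3), width = 1/3 - 0/1 = 1/3
  'b': [0/1 + 1/3*0/1, 0/1 + 1/3*1/3) = [0/1, 1/9)
  'd': [0/1 + 1/3*1/3, 0/1 + 1/3*1/2) = [1/9, 1/6)
  'c': [0/1 + 1/3*1/2, 0/1 + 1/3*1/1) = [1/6, 1/3) <- contains code 1/4
  emit 'c', narrow to [1/6, 1/3)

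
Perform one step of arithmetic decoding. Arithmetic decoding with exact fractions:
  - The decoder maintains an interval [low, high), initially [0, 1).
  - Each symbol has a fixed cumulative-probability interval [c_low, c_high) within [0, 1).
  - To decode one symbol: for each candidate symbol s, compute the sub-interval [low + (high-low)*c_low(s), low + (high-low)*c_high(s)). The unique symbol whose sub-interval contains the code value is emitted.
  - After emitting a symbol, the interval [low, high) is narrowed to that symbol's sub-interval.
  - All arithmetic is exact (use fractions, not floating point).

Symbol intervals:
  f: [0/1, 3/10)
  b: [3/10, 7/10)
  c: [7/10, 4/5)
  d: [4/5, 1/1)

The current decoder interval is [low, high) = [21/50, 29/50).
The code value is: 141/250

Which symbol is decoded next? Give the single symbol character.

Answer: d

Derivation:
Interval width = high − low = 29/50 − 21/50 = 4/25
Scaled code = (code − low) / width = (141/250 − 21/50) / 4/25 = 9/10
  f: [0/1, 3/10) 
  b: [3/10, 7/10) 
  c: [7/10, 4/5) 
  d: [4/5, 1/1) ← scaled code falls here ✓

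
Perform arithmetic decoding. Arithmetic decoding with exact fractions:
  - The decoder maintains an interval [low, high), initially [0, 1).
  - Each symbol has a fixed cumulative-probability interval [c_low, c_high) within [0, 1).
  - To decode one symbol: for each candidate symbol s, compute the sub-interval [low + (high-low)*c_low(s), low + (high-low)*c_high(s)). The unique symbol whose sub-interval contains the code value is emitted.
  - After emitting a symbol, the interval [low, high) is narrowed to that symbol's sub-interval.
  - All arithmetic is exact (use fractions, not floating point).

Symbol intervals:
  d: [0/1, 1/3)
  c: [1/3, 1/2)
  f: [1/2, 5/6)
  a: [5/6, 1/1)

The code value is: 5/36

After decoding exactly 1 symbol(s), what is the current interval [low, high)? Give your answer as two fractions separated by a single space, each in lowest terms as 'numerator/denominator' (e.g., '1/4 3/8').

Step 1: interval [0/1, 1/1), width = 1/1 - 0/1 = 1/1
  'd': [0/1 + 1/1*0/1, 0/1 + 1/1*1/3) = [0/1, 1/3) <- contains code 5/36
  'c': [0/1 + 1/1*1/3, 0/1 + 1/1*1/2) = [1/3, 1/2)
  'f': [0/1 + 1/1*1/2, 0/1 + 1/1*5/6) = [1/2, 5/6)
  'a': [0/1 + 1/1*5/6, 0/1 + 1/1*1/1) = [5/6, 1/1)
  emit 'd', narrow to [0/1, 1/3)

Answer: 0/1 1/3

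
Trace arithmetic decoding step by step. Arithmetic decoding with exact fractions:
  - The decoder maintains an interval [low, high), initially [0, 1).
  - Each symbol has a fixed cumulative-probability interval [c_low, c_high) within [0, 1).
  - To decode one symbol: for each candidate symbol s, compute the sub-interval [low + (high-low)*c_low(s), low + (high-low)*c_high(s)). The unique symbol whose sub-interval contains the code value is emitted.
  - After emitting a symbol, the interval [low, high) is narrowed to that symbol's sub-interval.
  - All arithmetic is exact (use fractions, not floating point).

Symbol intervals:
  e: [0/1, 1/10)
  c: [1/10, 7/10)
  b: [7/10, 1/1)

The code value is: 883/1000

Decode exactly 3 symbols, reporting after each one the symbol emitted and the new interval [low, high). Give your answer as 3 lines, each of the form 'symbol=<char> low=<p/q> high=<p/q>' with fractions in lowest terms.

Step 1: interval [0/1, 1/1), width = 1/1 - 0/1 = 1/1
  'e': [0/1 + 1/1*0/1, 0/1 + 1/1*1/10) = [0/1, 1/10)
  'c': [0/1 + 1/1*1/10, 0/1 + 1/1*7/10) = [1/10, 7/10)
  'b': [0/1 + 1/1*7/10, 0/1 + 1/1*1/1) = [7/10, 1/1) <- contains code 883/1000
  emit 'b', narrow to [7/10, 1/1)
Step 2: interval [7/10, 1/1), width = 1/1 - 7/10 = 3/10
  'e': [7/10 + 3/10*0/1, 7/10 + 3/10*1/10) = [7/10, 73/100)
  'c': [7/10 + 3/10*1/10, 7/10 + 3/10*7/10) = [73/100, 91/100) <- contains code 883/1000
  'b': [7/10 + 3/10*7/10, 7/10 + 3/10*1/1) = [91/100, 1/1)
  emit 'c', narrow to [73/100, 91/100)
Step 3: interval [73/100, 91/100), width = 91/100 - 73/100 = 9/50
  'e': [73/100 + 9/50*0/1, 73/100 + 9/50*1/10) = [73/100, 187/250)
  'c': [73/100 + 9/50*1/10, 73/100 + 9/50*7/10) = [187/250, 107/125)
  'b': [73/100 + 9/50*7/10, 73/100 + 9/50*1/1) = [107/125, 91/100) <- contains code 883/1000
  emit 'b', narrow to [107/125, 91/100)

Answer: symbol=b low=7/10 high=1/1
symbol=c low=73/100 high=91/100
symbol=b low=107/125 high=91/100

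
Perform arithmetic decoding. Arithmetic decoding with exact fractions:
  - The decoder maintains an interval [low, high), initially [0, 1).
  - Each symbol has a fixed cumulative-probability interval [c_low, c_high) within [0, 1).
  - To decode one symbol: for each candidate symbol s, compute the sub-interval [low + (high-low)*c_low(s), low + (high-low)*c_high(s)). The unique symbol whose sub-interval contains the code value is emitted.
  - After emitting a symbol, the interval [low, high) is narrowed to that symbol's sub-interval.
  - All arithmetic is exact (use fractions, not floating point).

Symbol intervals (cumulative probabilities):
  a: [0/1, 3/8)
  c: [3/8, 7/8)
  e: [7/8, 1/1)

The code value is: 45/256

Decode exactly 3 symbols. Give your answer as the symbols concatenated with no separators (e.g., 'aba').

Answer: aca

Derivation:
Step 1: interval [0/1, 1/1), width = 1/1 - 0/1 = 1/1
  'a': [0/1 + 1/1*0/1, 0/1 + 1/1*3/8) = [0/1, 3/8) <- contains code 45/256
  'c': [0/1 + 1/1*3/8, 0/1 + 1/1*7/8) = [3/8, 7/8)
  'e': [0/1 + 1/1*7/8, 0/1 + 1/1*1/1) = [7/8, 1/1)
  emit 'a', narrow to [0/1, 3/8)
Step 2: interval [0/1, 3/8), width = 3/8 - 0/1 = 3/8
  'a': [0/1 + 3/8*0/1, 0/1 + 3/8*3/8) = [0/1, 9/64)
  'c': [0/1 + 3/8*3/8, 0/1 + 3/8*7/8) = [9/64, 21/64) <- contains code 45/256
  'e': [0/1 + 3/8*7/8, 0/1 + 3/8*1/1) = [21/64, 3/8)
  emit 'c', narrow to [9/64, 21/64)
Step 3: interval [9/64, 21/64), width = 21/64 - 9/64 = 3/16
  'a': [9/64 + 3/16*0/1, 9/64 + 3/16*3/8) = [9/64, 27/128) <- contains code 45/256
  'c': [9/64 + 3/16*3/8, 9/64 + 3/16*7/8) = [27/128, 39/128)
  'e': [9/64 + 3/16*7/8, 9/64 + 3/16*1/1) = [39/128, 21/64)
  emit 'a', narrow to [9/64, 27/128)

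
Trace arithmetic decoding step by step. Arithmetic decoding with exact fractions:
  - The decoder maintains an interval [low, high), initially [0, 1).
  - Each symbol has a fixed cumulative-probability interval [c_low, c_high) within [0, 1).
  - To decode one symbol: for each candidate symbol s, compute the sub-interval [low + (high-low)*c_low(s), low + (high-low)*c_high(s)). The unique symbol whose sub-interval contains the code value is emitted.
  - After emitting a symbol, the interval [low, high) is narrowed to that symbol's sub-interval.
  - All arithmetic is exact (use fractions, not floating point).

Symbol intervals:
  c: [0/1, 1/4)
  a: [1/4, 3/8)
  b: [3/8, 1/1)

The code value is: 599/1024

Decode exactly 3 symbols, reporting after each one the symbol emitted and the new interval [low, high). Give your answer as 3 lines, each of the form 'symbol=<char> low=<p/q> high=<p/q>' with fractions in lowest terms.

Step 1: interval [0/1, 1/1), width = 1/1 - 0/1 = 1/1
  'c': [0/1 + 1/1*0/1, 0/1 + 1/1*1/4) = [0/1, 1/4)
  'a': [0/1 + 1/1*1/4, 0/1 + 1/1*3/8) = [1/4, 3/8)
  'b': [0/1 + 1/1*3/8, 0/1 + 1/1*1/1) = [3/8, 1/1) <- contains code 599/1024
  emit 'b', narrow to [3/8, 1/1)
Step 2: interval [3/8, 1/1), width = 1/1 - 3/8 = 5/8
  'c': [3/8 + 5/8*0/1, 3/8 + 5/8*1/4) = [3/8, 17/32)
  'a': [3/8 + 5/8*1/4, 3/8 + 5/8*3/8) = [17/32, 39/64) <- contains code 599/1024
  'b': [3/8 + 5/8*3/8, 3/8 + 5/8*1/1) = [39/64, 1/1)
  emit 'a', narrow to [17/32, 39/64)
Step 3: interval [17/32, 39/64), width = 39/64 - 17/32 = 5/64
  'c': [17/32 + 5/64*0/1, 17/32 + 5/64*1/4) = [17/32, 141/256)
  'a': [17/32 + 5/64*1/4, 17/32 + 5/64*3/8) = [141/256, 287/512)
  'b': [17/32 + 5/64*3/8, 17/32 + 5/64*1/1) = [287/512, 39/64) <- contains code 599/1024
  emit 'b', narrow to [287/512, 39/64)

Answer: symbol=b low=3/8 high=1/1
symbol=a low=17/32 high=39/64
symbol=b low=287/512 high=39/64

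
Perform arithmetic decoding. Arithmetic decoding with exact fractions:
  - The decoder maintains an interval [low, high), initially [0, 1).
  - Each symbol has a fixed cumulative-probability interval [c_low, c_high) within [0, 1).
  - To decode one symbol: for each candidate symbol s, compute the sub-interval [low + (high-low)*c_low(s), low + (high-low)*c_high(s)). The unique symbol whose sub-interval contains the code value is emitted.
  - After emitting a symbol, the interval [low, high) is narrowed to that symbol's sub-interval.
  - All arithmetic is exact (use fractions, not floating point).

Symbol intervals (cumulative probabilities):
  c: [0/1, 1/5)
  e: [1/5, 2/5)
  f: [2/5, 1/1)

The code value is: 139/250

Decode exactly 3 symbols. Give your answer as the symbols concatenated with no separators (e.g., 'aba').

Answer: fee

Derivation:
Step 1: interval [0/1, 1/1), width = 1/1 - 0/1 = 1/1
  'c': [0/1 + 1/1*0/1, 0/1 + 1/1*1/5) = [0/1, 1/5)
  'e': [0/1 + 1/1*1/5, 0/1 + 1/1*2/5) = [1/5, 2/5)
  'f': [0/1 + 1/1*2/5, 0/1 + 1/1*1/1) = [2/5, 1/1) <- contains code 139/250
  emit 'f', narrow to [2/5, 1/1)
Step 2: interval [2/5, 1/1), width = 1/1 - 2/5 = 3/5
  'c': [2/5 + 3/5*0/1, 2/5 + 3/5*1/5) = [2/5, 13/25)
  'e': [2/5 + 3/5*1/5, 2/5 + 3/5*2/5) = [13/25, 16/25) <- contains code 139/250
  'f': [2/5 + 3/5*2/5, 2/5 + 3/5*1/1) = [16/25, 1/1)
  emit 'e', narrow to [13/25, 16/25)
Step 3: interval [13/25, 16/25), width = 16/25 - 13/25 = 3/25
  'c': [13/25 + 3/25*0/1, 13/25 + 3/25*1/5) = [13/25, 68/125)
  'e': [13/25 + 3/25*1/5, 13/25 + 3/25*2/5) = [68/125, 71/125) <- contains code 139/250
  'f': [13/25 + 3/25*2/5, 13/25 + 3/25*1/1) = [71/125, 16/25)
  emit 'e', narrow to [68/125, 71/125)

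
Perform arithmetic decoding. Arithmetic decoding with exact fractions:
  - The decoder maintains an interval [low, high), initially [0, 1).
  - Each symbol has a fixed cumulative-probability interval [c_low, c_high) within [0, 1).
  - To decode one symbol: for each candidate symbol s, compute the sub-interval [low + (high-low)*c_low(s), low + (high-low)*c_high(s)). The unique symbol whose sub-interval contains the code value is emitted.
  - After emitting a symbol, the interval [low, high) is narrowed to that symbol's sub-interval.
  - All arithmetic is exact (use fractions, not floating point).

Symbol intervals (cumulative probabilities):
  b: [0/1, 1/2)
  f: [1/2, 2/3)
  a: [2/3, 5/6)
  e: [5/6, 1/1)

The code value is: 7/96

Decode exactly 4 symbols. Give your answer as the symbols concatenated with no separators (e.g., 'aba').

Step 1: interval [0/1, 1/1), width = 1/1 - 0/1 = 1/1
  'b': [0/1 + 1/1*0/1, 0/1 + 1/1*1/2) = [0/1, 1/2) <- contains code 7/96
  'f': [0/1 + 1/1*1/2, 0/1 + 1/1*2/3) = [1/2, 2/3)
  'a': [0/1 + 1/1*2/3, 0/1 + 1/1*5/6) = [2/3, 5/6)
  'e': [0/1 + 1/1*5/6, 0/1 + 1/1*1/1) = [5/6, 1/1)
  emit 'b', narrow to [0/1, 1/2)
Step 2: interval [0/1, 1/2), width = 1/2 - 0/1 = 1/2
  'b': [0/1 + 1/2*0/1, 0/1 + 1/2*1/2) = [0/1, 1/4) <- contains code 7/96
  'f': [0/1 + 1/2*1/2, 0/1 + 1/2*2/3) = [1/4, 1/3)
  'a': [0/1 + 1/2*2/3, 0/1 + 1/2*5/6) = [1/3, 5/12)
  'e': [0/1 + 1/2*5/6, 0/1 + 1/2*1/1) = [5/12, 1/2)
  emit 'b', narrow to [0/1, 1/4)
Step 3: interval [0/1, 1/4), width = 1/4 - 0/1 = 1/4
  'b': [0/1 + 1/4*0/1, 0/1 + 1/4*1/2) = [0/1, 1/8) <- contains code 7/96
  'f': [0/1 + 1/4*1/2, 0/1 + 1/4*2/3) = [1/8, 1/6)
  'a': [0/1 + 1/4*2/3, 0/1 + 1/4*5/6) = [1/6, 5/24)
  'e': [0/1 + 1/4*5/6, 0/1 + 1/4*1/1) = [5/24, 1/4)
  emit 'b', narrow to [0/1, 1/8)
Step 4: interval [0/1, 1/8), width = 1/8 - 0/1 = 1/8
  'b': [0/1 + 1/8*0/1, 0/1 + 1/8*1/2) = [0/1, 1/16)
  'f': [0/1 + 1/8*1/2, 0/1 + 1/8*2/3) = [1/16, 1/12) <- contains code 7/96
  'a': [0/1 + 1/8*2/3, 0/1 + 1/8*5/6) = [1/12, 5/48)
  'e': [0/1 + 1/8*5/6, 0/1 + 1/8*1/1) = [5/48, 1/8)
  emit 'f', narrow to [1/16, 1/12)

Answer: bbbf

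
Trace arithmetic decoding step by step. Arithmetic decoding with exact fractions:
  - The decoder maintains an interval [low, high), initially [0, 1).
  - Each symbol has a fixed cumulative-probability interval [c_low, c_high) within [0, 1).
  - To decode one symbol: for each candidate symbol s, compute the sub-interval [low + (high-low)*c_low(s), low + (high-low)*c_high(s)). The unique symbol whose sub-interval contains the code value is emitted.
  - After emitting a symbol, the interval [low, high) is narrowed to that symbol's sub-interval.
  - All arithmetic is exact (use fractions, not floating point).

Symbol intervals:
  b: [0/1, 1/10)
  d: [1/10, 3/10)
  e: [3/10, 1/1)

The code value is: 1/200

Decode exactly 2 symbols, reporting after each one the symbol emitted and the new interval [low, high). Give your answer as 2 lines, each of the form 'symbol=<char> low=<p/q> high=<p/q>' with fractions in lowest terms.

Answer: symbol=b low=0/1 high=1/10
symbol=b low=0/1 high=1/100

Derivation:
Step 1: interval [0/1, 1/1), width = 1/1 - 0/1 = 1/1
  'b': [0/1 + 1/1*0/1, 0/1 + 1/1*1/10) = [0/1, 1/10) <- contains code 1/200
  'd': [0/1 + 1/1*1/10, 0/1 + 1/1*3/10) = [1/10, 3/10)
  'e': [0/1 + 1/1*3/10, 0/1 + 1/1*1/1) = [3/10, 1/1)
  emit 'b', narrow to [0/1, 1/10)
Step 2: interval [0/1, 1/10), width = 1/10 - 0/1 = 1/10
  'b': [0/1 + 1/10*0/1, 0/1 + 1/10*1/10) = [0/1, 1/100) <- contains code 1/200
  'd': [0/1 + 1/10*1/10, 0/1 + 1/10*3/10) = [1/100, 3/100)
  'e': [0/1 + 1/10*3/10, 0/1 + 1/10*1/1) = [3/100, 1/10)
  emit 'b', narrow to [0/1, 1/100)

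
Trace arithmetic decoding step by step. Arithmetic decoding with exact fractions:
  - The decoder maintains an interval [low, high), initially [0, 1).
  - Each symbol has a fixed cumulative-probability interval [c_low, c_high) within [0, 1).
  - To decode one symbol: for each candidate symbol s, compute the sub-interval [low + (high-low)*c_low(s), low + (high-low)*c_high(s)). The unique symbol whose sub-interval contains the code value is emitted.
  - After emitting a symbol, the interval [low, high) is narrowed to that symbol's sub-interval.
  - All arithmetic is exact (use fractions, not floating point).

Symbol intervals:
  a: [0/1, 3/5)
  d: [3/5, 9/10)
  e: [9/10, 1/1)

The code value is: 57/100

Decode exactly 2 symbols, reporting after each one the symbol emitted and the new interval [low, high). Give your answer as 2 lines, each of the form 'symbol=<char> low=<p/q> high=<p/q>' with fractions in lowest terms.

Step 1: interval [0/1, 1/1), width = 1/1 - 0/1 = 1/1
  'a': [0/1 + 1/1*0/1, 0/1 + 1/1*3/5) = [0/1, 3/5) <- contains code 57/100
  'd': [0/1 + 1/1*3/5, 0/1 + 1/1*9/10) = [3/5, 9/10)
  'e': [0/1 + 1/1*9/10, 0/1 + 1/1*1/1) = [9/10, 1/1)
  emit 'a', narrow to [0/1, 3/5)
Step 2: interval [0/1, 3/5), width = 3/5 - 0/1 = 3/5
  'a': [0/1 + 3/5*0/1, 0/1 + 3/5*3/5) = [0/1, 9/25)
  'd': [0/1 + 3/5*3/5, 0/1 + 3/5*9/10) = [9/25, 27/50)
  'e': [0/1 + 3/5*9/10, 0/1 + 3/5*1/1) = [27/50, 3/5) <- contains code 57/100
  emit 'e', narrow to [27/50, 3/5)

Answer: symbol=a low=0/1 high=3/5
symbol=e low=27/50 high=3/5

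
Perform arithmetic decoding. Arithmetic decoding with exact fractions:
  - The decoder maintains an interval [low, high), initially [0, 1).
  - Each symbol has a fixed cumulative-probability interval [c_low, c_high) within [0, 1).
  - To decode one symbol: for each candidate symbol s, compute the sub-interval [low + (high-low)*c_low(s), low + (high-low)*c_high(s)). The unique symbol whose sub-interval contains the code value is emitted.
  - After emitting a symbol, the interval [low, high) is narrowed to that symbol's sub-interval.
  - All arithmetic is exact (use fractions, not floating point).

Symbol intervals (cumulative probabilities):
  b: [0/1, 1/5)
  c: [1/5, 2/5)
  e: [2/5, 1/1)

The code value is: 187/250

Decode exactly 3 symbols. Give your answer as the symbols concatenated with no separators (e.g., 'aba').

Answer: eec

Derivation:
Step 1: interval [0/1, 1/1), width = 1/1 - 0/1 = 1/1
  'b': [0/1 + 1/1*0/1, 0/1 + 1/1*1/5) = [0/1, 1/5)
  'c': [0/1 + 1/1*1/5, 0/1 + 1/1*2/5) = [1/5, 2/5)
  'e': [0/1 + 1/1*2/5, 0/1 + 1/1*1/1) = [2/5, 1/1) <- contains code 187/250
  emit 'e', narrow to [2/5, 1/1)
Step 2: interval [2/5, 1/1), width = 1/1 - 2/5 = 3/5
  'b': [2/5 + 3/5*0/1, 2/5 + 3/5*1/5) = [2/5, 13/25)
  'c': [2/5 + 3/5*1/5, 2/5 + 3/5*2/5) = [13/25, 16/25)
  'e': [2/5 + 3/5*2/5, 2/5 + 3/5*1/1) = [16/25, 1/1) <- contains code 187/250
  emit 'e', narrow to [16/25, 1/1)
Step 3: interval [16/25, 1/1), width = 1/1 - 16/25 = 9/25
  'b': [16/25 + 9/25*0/1, 16/25 + 9/25*1/5) = [16/25, 89/125)
  'c': [16/25 + 9/25*1/5, 16/25 + 9/25*2/5) = [89/125, 98/125) <- contains code 187/250
  'e': [16/25 + 9/25*2/5, 16/25 + 9/25*1/1) = [98/125, 1/1)
  emit 'c', narrow to [89/125, 98/125)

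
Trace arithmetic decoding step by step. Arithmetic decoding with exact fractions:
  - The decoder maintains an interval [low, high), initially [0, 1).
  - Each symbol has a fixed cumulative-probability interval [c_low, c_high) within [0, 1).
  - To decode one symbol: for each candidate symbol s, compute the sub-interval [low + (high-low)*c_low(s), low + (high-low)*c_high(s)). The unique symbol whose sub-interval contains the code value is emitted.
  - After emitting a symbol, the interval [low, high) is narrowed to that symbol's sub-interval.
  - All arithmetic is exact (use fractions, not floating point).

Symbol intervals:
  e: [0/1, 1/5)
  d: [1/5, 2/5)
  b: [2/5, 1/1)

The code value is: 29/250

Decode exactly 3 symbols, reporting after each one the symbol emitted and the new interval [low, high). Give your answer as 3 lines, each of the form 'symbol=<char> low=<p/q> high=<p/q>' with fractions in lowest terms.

Answer: symbol=e low=0/1 high=1/5
symbol=b low=2/25 high=1/5
symbol=d low=13/125 high=16/125

Derivation:
Step 1: interval [0/1, 1/1), width = 1/1 - 0/1 = 1/1
  'e': [0/1 + 1/1*0/1, 0/1 + 1/1*1/5) = [0/1, 1/5) <- contains code 29/250
  'd': [0/1 + 1/1*1/5, 0/1 + 1/1*2/5) = [1/5, 2/5)
  'b': [0/1 + 1/1*2/5, 0/1 + 1/1*1/1) = [2/5, 1/1)
  emit 'e', narrow to [0/1, 1/5)
Step 2: interval [0/1, 1/5), width = 1/5 - 0/1 = 1/5
  'e': [0/1 + 1/5*0/1, 0/1 + 1/5*1/5) = [0/1, 1/25)
  'd': [0/1 + 1/5*1/5, 0/1 + 1/5*2/5) = [1/25, 2/25)
  'b': [0/1 + 1/5*2/5, 0/1 + 1/5*1/1) = [2/25, 1/5) <- contains code 29/250
  emit 'b', narrow to [2/25, 1/5)
Step 3: interval [2/25, 1/5), width = 1/5 - 2/25 = 3/25
  'e': [2/25 + 3/25*0/1, 2/25 + 3/25*1/5) = [2/25, 13/125)
  'd': [2/25 + 3/25*1/5, 2/25 + 3/25*2/5) = [13/125, 16/125) <- contains code 29/250
  'b': [2/25 + 3/25*2/5, 2/25 + 3/25*1/1) = [16/125, 1/5)
  emit 'd', narrow to [13/125, 16/125)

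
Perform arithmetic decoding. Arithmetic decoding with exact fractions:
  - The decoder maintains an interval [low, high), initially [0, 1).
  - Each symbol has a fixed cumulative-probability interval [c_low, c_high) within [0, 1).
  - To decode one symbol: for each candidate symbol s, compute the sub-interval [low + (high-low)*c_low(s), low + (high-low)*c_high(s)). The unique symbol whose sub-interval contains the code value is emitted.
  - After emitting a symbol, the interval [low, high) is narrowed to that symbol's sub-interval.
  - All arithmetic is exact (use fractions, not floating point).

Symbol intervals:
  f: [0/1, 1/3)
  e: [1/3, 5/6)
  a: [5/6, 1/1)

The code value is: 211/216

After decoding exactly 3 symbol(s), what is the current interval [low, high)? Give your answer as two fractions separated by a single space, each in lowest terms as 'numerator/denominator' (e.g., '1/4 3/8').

Answer: 35/36 53/54

Derivation:
Step 1: interval [0/1, 1/1), width = 1/1 - 0/1 = 1/1
  'f': [0/1 + 1/1*0/1, 0/1 + 1/1*1/3) = [0/1, 1/3)
  'e': [0/1 + 1/1*1/3, 0/1 + 1/1*5/6) = [1/3, 5/6)
  'a': [0/1 + 1/1*5/6, 0/1 + 1/1*1/1) = [5/6, 1/1) <- contains code 211/216
  emit 'a', narrow to [5/6, 1/1)
Step 2: interval [5/6, 1/1), width = 1/1 - 5/6 = 1/6
  'f': [5/6 + 1/6*0/1, 5/6 + 1/6*1/3) = [5/6, 8/9)
  'e': [5/6 + 1/6*1/3, 5/6 + 1/6*5/6) = [8/9, 35/36)
  'a': [5/6 + 1/6*5/6, 5/6 + 1/6*1/1) = [35/36, 1/1) <- contains code 211/216
  emit 'a', narrow to [35/36, 1/1)
Step 3: interval [35/36, 1/1), width = 1/1 - 35/36 = 1/36
  'f': [35/36 + 1/36*0/1, 35/36 + 1/36*1/3) = [35/36, 53/54) <- contains code 211/216
  'e': [35/36 + 1/36*1/3, 35/36 + 1/36*5/6) = [53/54, 215/216)
  'a': [35/36 + 1/36*5/6, 35/36 + 1/36*1/1) = [215/216, 1/1)
  emit 'f', narrow to [35/36, 53/54)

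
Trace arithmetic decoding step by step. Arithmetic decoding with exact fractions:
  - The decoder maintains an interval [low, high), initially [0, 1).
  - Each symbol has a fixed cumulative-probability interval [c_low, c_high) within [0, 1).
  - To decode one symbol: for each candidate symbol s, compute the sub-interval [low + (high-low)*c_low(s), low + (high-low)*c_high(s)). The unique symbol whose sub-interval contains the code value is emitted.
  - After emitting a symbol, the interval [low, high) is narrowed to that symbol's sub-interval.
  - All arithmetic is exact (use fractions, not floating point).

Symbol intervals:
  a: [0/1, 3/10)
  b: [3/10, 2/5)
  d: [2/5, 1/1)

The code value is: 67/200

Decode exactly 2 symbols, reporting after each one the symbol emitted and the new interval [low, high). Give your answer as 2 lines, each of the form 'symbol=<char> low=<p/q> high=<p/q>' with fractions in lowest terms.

Answer: symbol=b low=3/10 high=2/5
symbol=b low=33/100 high=17/50

Derivation:
Step 1: interval [0/1, 1/1), width = 1/1 - 0/1 = 1/1
  'a': [0/1 + 1/1*0/1, 0/1 + 1/1*3/10) = [0/1, 3/10)
  'b': [0/1 + 1/1*3/10, 0/1 + 1/1*2/5) = [3/10, 2/5) <- contains code 67/200
  'd': [0/1 + 1/1*2/5, 0/1 + 1/1*1/1) = [2/5, 1/1)
  emit 'b', narrow to [3/10, 2/5)
Step 2: interval [3/10, 2/5), width = 2/5 - 3/10 = 1/10
  'a': [3/10 + 1/10*0/1, 3/10 + 1/10*3/10) = [3/10, 33/100)
  'b': [3/10 + 1/10*3/10, 3/10 + 1/10*2/5) = [33/100, 17/50) <- contains code 67/200
  'd': [3/10 + 1/10*2/5, 3/10 + 1/10*1/1) = [17/50, 2/5)
  emit 'b', narrow to [33/100, 17/50)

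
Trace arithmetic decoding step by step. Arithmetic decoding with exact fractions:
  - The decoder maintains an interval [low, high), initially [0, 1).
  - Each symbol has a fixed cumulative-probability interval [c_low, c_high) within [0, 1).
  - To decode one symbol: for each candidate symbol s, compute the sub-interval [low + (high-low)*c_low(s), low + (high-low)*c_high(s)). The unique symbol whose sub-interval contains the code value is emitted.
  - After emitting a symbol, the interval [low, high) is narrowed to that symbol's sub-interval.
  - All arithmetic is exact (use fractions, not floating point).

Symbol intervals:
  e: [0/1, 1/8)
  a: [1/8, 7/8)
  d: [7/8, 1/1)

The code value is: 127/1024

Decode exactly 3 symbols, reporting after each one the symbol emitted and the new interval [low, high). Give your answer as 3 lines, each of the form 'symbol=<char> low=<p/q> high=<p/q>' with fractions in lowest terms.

Answer: symbol=e low=0/1 high=1/8
symbol=d low=7/64 high=1/8
symbol=d low=63/512 high=1/8

Derivation:
Step 1: interval [0/1, 1/1), width = 1/1 - 0/1 = 1/1
  'e': [0/1 + 1/1*0/1, 0/1 + 1/1*1/8) = [0/1, 1/8) <- contains code 127/1024
  'a': [0/1 + 1/1*1/8, 0/1 + 1/1*7/8) = [1/8, 7/8)
  'd': [0/1 + 1/1*7/8, 0/1 + 1/1*1/1) = [7/8, 1/1)
  emit 'e', narrow to [0/1, 1/8)
Step 2: interval [0/1, 1/8), width = 1/8 - 0/1 = 1/8
  'e': [0/1 + 1/8*0/1, 0/1 + 1/8*1/8) = [0/1, 1/64)
  'a': [0/1 + 1/8*1/8, 0/1 + 1/8*7/8) = [1/64, 7/64)
  'd': [0/1 + 1/8*7/8, 0/1 + 1/8*1/1) = [7/64, 1/8) <- contains code 127/1024
  emit 'd', narrow to [7/64, 1/8)
Step 3: interval [7/64, 1/8), width = 1/8 - 7/64 = 1/64
  'e': [7/64 + 1/64*0/1, 7/64 + 1/64*1/8) = [7/64, 57/512)
  'a': [7/64 + 1/64*1/8, 7/64 + 1/64*7/8) = [57/512, 63/512)
  'd': [7/64 + 1/64*7/8, 7/64 + 1/64*1/1) = [63/512, 1/8) <- contains code 127/1024
  emit 'd', narrow to [63/512, 1/8)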